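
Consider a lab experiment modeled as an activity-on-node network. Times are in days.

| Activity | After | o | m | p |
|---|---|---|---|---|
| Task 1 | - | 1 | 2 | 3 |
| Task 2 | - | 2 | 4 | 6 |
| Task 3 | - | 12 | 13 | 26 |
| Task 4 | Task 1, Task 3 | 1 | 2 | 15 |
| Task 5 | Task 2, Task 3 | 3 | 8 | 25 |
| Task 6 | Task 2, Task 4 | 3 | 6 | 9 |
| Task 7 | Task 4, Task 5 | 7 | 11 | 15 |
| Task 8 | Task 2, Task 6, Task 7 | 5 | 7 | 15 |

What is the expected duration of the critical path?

44 days

te_Task 1 = (1 + 4·2 + 3)/6 = 12/6 = 2
te_Task 2 = (2 + 4·4 + 6)/6 = 24/6 = 4
te_Task 3 = (12 + 4·13 + 26)/6 = 90/6 = 15
te_Task 4 = (1 + 4·2 + 15)/6 = 24/6 = 4
te_Task 5 = (3 + 4·8 + 25)/6 = 60/6 = 10
te_Task 6 = (3 + 4·6 + 9)/6 = 36/6 = 6
te_Task 7 = (7 + 4·11 + 15)/6 = 66/6 = 11
te_Task 8 = (5 + 4·7 + 15)/6 = 48/6 = 8

Forward pass:
ES_Task 1 = 0; EF_Task 1 = 2
ES_Task 2 = 0; EF_Task 2 = 4
ES_Task 3 = 0; EF_Task 3 = 15
ES_Task 4 = max(EF_Task 1=2, EF_Task 3=15) = 15; EF_Task 4 = 15+4 = 19
ES_Task 5 = max(EF_Task 2=4, EF_Task 3=15) = 15; EF_Task 5 = 15+10 = 25
ES_Task 6 = max(EF_Task 2=4, EF_Task 4=19) = 19; EF_Task 6 = 19+6 = 25
ES_Task 7 = max(EF_Task 4=19, EF_Task 5=25) = 25; EF_Task 7 = 25+11 = 36
ES_Task 8 = max(EF_Task 2=4, EF_Task 6=25, EF_Task 7=36) = 36; EF_Task 8 = 36+8 = 44
Expected project duration μ = 44 days. Critical path: Task 3 → Task 5 → Task 7 → Task 8.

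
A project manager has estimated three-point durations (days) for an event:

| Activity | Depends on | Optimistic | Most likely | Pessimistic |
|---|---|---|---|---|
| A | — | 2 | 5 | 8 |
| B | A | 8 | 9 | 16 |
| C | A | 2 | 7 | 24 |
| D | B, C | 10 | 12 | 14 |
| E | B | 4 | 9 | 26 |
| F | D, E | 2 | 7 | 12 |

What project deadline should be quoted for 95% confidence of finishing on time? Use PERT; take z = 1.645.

38.0 days

te_A = (2 + 4·5 + 8)/6 = 30/6 = 5; σ²_A = ((8−2)/6)² = 1.000
te_B = (8 + 4·9 + 16)/6 = 60/6 = 10; σ²_B = ((16−8)/6)² = 1.778
te_C = (2 + 4·7 + 24)/6 = 54/6 = 9; σ²_C = ((24−2)/6)² = 13.444
te_D = (10 + 4·12 + 14)/6 = 72/6 = 12; σ²_D = ((14−10)/6)² = 0.444
te_E = (4 + 4·9 + 26)/6 = 66/6 = 11; σ²_E = ((26−4)/6)² = 13.444
te_F = (2 + 4·7 + 12)/6 = 42/6 = 7; σ²_F = ((12−2)/6)² = 2.778

Forward pass:
ES_A = 0; EF_A = 5
ES_B = 5; EF_B = 5+10 = 15
ES_C = 5; EF_C = 5+9 = 14
ES_D = max(EF_B=15, EF_C=14) = 15; EF_D = 15+12 = 27
ES_E = 15; EF_E = 15+11 = 26
ES_F = max(EF_D=27, EF_E=26) = 27; EF_F = 27+7 = 34
Expected project duration μ = 34 days. Critical path: A → B → D → F.

Variance along critical path = 1.000 + 1.778 + 0.444 + 2.778 = 6.000; σ = 2.449 days.
D = μ + z·σ = 34 + 1.645·2.449 = 38.0 days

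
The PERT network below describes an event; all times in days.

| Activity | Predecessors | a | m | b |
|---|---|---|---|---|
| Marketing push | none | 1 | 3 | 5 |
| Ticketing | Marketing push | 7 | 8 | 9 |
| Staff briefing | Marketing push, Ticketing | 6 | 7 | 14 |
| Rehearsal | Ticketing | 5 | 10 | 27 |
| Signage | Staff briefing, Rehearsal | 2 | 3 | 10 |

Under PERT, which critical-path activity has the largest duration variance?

Rehearsal

te_Marketing push = (1 + 4·3 + 5)/6 = 18/6 = 3; σ²_Marketing push = ((5−1)/6)² = 0.444
te_Ticketing = (7 + 4·8 + 9)/6 = 48/6 = 8; σ²_Ticketing = ((9−7)/6)² = 0.111
te_Staff briefing = (6 + 4·7 + 14)/6 = 48/6 = 8; σ²_Staff briefing = ((14−6)/6)² = 1.778
te_Rehearsal = (5 + 4·10 + 27)/6 = 72/6 = 12; σ²_Rehearsal = ((27−5)/6)² = 13.444
te_Signage = (2 + 4·3 + 10)/6 = 24/6 = 4; σ²_Signage = ((10−2)/6)² = 1.778

Forward pass:
ES_Marketing push = 0; EF_Marketing push = 3
ES_Ticketing = 3; EF_Ticketing = 3+8 = 11
ES_Staff briefing = max(EF_Marketing push=3, EF_Ticketing=11) = 11; EF_Staff briefing = 11+8 = 19
ES_Rehearsal = 11; EF_Rehearsal = 11+12 = 23
ES_Signage = max(EF_Staff briefing=19, EF_Rehearsal=23) = 23; EF_Signage = 23+4 = 27
Expected project duration μ = 27 days. Critical path: Marketing push → Ticketing → Rehearsal → Signage.

Variances on critical path: σ²_Marketing push=0.444, σ²_Ticketing=0.111, σ²_Rehearsal=13.444, σ²_Signage=1.778.
Largest is σ²_Rehearsal = 13.444.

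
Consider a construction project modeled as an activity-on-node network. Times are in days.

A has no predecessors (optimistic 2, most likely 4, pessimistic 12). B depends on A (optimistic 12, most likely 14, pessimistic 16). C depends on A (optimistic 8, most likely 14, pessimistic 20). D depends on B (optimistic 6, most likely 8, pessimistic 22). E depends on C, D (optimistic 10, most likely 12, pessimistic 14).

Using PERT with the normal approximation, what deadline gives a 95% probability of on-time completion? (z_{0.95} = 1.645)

te_A = (2 + 4·4 + 12)/6 = 30/6 = 5; σ²_A = ((12−2)/6)² = 2.778
te_B = (12 + 4·14 + 16)/6 = 84/6 = 14; σ²_B = ((16−12)/6)² = 0.444
te_C = (8 + 4·14 + 20)/6 = 84/6 = 14; σ²_C = ((20−8)/6)² = 4.000
te_D = (6 + 4·8 + 22)/6 = 60/6 = 10; σ²_D = ((22−6)/6)² = 7.111
te_E = (10 + 4·12 + 14)/6 = 72/6 = 12; σ²_E = ((14−10)/6)² = 0.444

Forward pass:
ES_A = 0; EF_A = 5
ES_B = 5; EF_B = 5+14 = 19
ES_C = 5; EF_C = 5+14 = 19
ES_D = 19; EF_D = 19+10 = 29
ES_E = max(EF_C=19, EF_D=29) = 29; EF_E = 29+12 = 41
Expected project duration μ = 41 days. Critical path: A → B → D → E.

Variance along critical path = 2.778 + 0.444 + 7.111 + 0.444 = 10.778; σ = 3.283 days.
D = μ + z·σ = 41 + 1.645·3.283 = 46.4 days

46.4 days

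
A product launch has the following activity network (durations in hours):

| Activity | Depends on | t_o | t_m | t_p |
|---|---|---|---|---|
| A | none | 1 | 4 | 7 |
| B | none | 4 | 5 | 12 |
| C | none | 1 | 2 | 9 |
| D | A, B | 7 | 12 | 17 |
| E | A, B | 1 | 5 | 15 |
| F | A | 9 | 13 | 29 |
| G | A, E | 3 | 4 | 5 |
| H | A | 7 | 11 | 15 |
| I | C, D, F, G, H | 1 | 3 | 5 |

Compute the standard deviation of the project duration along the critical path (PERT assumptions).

te_A = (1 + 4·4 + 7)/6 = 24/6 = 4; σ²_A = ((7−1)/6)² = 1.000
te_B = (4 + 4·5 + 12)/6 = 36/6 = 6; σ²_B = ((12−4)/6)² = 1.778
te_C = (1 + 4·2 + 9)/6 = 18/6 = 3; σ²_C = ((9−1)/6)² = 1.778
te_D = (7 + 4·12 + 17)/6 = 72/6 = 12; σ²_D = ((17−7)/6)² = 2.778
te_E = (1 + 4·5 + 15)/6 = 36/6 = 6; σ²_E = ((15−1)/6)² = 5.444
te_F = (9 + 4·13 + 29)/6 = 90/6 = 15; σ²_F = ((29−9)/6)² = 11.111
te_G = (3 + 4·4 + 5)/6 = 24/6 = 4; σ²_G = ((5−3)/6)² = 0.111
te_H = (7 + 4·11 + 15)/6 = 66/6 = 11; σ²_H = ((15−7)/6)² = 1.778
te_I = (1 + 4·3 + 5)/6 = 18/6 = 3; σ²_I = ((5−1)/6)² = 0.444

Forward pass:
ES_A = 0; EF_A = 4
ES_B = 0; EF_B = 6
ES_C = 0; EF_C = 3
ES_D = max(EF_A=4, EF_B=6) = 6; EF_D = 6+12 = 18
ES_E = max(EF_A=4, EF_B=6) = 6; EF_E = 6+6 = 12
ES_F = 4; EF_F = 4+15 = 19
ES_G = max(EF_A=4, EF_E=12) = 12; EF_G = 12+4 = 16
ES_H = 4; EF_H = 4+11 = 15
ES_I = max(EF_C=3, EF_D=18, EF_F=19, EF_G=16, EF_H=15) = 19; EF_I = 19+3 = 22
Expected project duration μ = 22 hours. Critical path: A → F → I.

Variance along critical path = 1.000 + 11.111 + 0.444 = 12.556
σ = √12.556 = 3.543 hours

3.54 hours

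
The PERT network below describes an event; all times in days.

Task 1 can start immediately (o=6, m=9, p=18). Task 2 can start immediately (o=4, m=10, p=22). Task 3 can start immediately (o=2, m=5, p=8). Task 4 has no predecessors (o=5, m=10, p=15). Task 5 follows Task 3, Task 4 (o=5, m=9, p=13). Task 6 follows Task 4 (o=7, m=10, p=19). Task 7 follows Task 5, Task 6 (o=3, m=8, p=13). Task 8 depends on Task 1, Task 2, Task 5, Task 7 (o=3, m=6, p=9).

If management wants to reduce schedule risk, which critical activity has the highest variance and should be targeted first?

te_Task 1 = (6 + 4·9 + 18)/6 = 60/6 = 10; σ²_Task 1 = ((18−6)/6)² = 4.000
te_Task 2 = (4 + 4·10 + 22)/6 = 66/6 = 11; σ²_Task 2 = ((22−4)/6)² = 9.000
te_Task 3 = (2 + 4·5 + 8)/6 = 30/6 = 5; σ²_Task 3 = ((8−2)/6)² = 1.000
te_Task 4 = (5 + 4·10 + 15)/6 = 60/6 = 10; σ²_Task 4 = ((15−5)/6)² = 2.778
te_Task 5 = (5 + 4·9 + 13)/6 = 54/6 = 9; σ²_Task 5 = ((13−5)/6)² = 1.778
te_Task 6 = (7 + 4·10 + 19)/6 = 66/6 = 11; σ²_Task 6 = ((19−7)/6)² = 4.000
te_Task 7 = (3 + 4·8 + 13)/6 = 48/6 = 8; σ²_Task 7 = ((13−3)/6)² = 2.778
te_Task 8 = (3 + 4·6 + 9)/6 = 36/6 = 6; σ²_Task 8 = ((9−3)/6)² = 1.000

Forward pass:
ES_Task 1 = 0; EF_Task 1 = 10
ES_Task 2 = 0; EF_Task 2 = 11
ES_Task 3 = 0; EF_Task 3 = 5
ES_Task 4 = 0; EF_Task 4 = 10
ES_Task 5 = max(EF_Task 3=5, EF_Task 4=10) = 10; EF_Task 5 = 10+9 = 19
ES_Task 6 = 10; EF_Task 6 = 10+11 = 21
ES_Task 7 = max(EF_Task 5=19, EF_Task 6=21) = 21; EF_Task 7 = 21+8 = 29
ES_Task 8 = max(EF_Task 1=10, EF_Task 2=11, EF_Task 5=19, EF_Task 7=29) = 29; EF_Task 8 = 29+6 = 35
Expected project duration μ = 35 days. Critical path: Task 4 → Task 6 → Task 7 → Task 8.

Variances on critical path: σ²_Task 4=2.778, σ²_Task 6=4.000, σ²_Task 7=2.778, σ²_Task 8=1.000.
Largest is σ²_Task 6 = 4.000.

Task 6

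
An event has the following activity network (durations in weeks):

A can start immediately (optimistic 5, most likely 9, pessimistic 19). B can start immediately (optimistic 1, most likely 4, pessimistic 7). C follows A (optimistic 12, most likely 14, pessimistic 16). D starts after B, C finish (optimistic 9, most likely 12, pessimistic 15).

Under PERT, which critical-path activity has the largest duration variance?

te_A = (5 + 4·9 + 19)/6 = 60/6 = 10; σ²_A = ((19−5)/6)² = 5.444
te_B = (1 + 4·4 + 7)/6 = 24/6 = 4; σ²_B = ((7−1)/6)² = 1.000
te_C = (12 + 4·14 + 16)/6 = 84/6 = 14; σ²_C = ((16−12)/6)² = 0.444
te_D = (9 + 4·12 + 15)/6 = 72/6 = 12; σ²_D = ((15−9)/6)² = 1.000

Forward pass:
ES_A = 0; EF_A = 10
ES_B = 0; EF_B = 4
ES_C = 10; EF_C = 10+14 = 24
ES_D = max(EF_B=4, EF_C=24) = 24; EF_D = 24+12 = 36
Expected project duration μ = 36 weeks. Critical path: A → C → D.

Variances on critical path: σ²_A=5.444, σ²_C=0.444, σ²_D=1.000.
Largest is σ²_A = 5.444.

A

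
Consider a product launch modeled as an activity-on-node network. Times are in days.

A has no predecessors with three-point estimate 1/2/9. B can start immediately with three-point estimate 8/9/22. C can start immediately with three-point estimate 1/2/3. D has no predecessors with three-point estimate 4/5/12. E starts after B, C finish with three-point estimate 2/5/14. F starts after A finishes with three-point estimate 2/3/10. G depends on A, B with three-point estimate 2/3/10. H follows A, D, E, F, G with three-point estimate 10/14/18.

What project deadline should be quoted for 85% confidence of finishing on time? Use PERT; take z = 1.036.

34.5 days

te_A = (1 + 4·2 + 9)/6 = 18/6 = 3; σ²_A = ((9−1)/6)² = 1.778
te_B = (8 + 4·9 + 22)/6 = 66/6 = 11; σ²_B = ((22−8)/6)² = 5.444
te_C = (1 + 4·2 + 3)/6 = 12/6 = 2; σ²_C = ((3−1)/6)² = 0.111
te_D = (4 + 4·5 + 12)/6 = 36/6 = 6; σ²_D = ((12−4)/6)² = 1.778
te_E = (2 + 4·5 + 14)/6 = 36/6 = 6; σ²_E = ((14−2)/6)² = 4.000
te_F = (2 + 4·3 + 10)/6 = 24/6 = 4; σ²_F = ((10−2)/6)² = 1.778
te_G = (2 + 4·3 + 10)/6 = 24/6 = 4; σ²_G = ((10−2)/6)² = 1.778
te_H = (10 + 4·14 + 18)/6 = 84/6 = 14; σ²_H = ((18−10)/6)² = 1.778

Forward pass:
ES_A = 0; EF_A = 3
ES_B = 0; EF_B = 11
ES_C = 0; EF_C = 2
ES_D = 0; EF_D = 6
ES_E = max(EF_B=11, EF_C=2) = 11; EF_E = 11+6 = 17
ES_F = 3; EF_F = 3+4 = 7
ES_G = max(EF_A=3, EF_B=11) = 11; EF_G = 11+4 = 15
ES_H = max(EF_A=3, EF_D=6, EF_E=17, EF_F=7, EF_G=15) = 17; EF_H = 17+14 = 31
Expected project duration μ = 31 days. Critical path: B → E → H.

Variance along critical path = 5.444 + 4.000 + 1.778 = 11.222; σ = 3.350 days.
D = μ + z·σ = 31 + 1.036·3.350 = 34.5 days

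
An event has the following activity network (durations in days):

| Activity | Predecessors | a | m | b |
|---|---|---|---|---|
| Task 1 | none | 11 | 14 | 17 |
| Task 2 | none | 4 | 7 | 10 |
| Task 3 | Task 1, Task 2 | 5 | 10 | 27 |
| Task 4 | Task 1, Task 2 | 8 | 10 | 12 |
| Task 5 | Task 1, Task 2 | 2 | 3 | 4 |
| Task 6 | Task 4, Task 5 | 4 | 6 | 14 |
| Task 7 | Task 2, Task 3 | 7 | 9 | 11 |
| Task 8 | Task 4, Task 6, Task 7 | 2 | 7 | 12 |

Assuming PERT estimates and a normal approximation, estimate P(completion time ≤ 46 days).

0.829

te_Task 1 = (11 + 4·14 + 17)/6 = 84/6 = 14; σ²_Task 1 = ((17−11)/6)² = 1.000
te_Task 2 = (4 + 4·7 + 10)/6 = 42/6 = 7; σ²_Task 2 = ((10−4)/6)² = 1.000
te_Task 3 = (5 + 4·10 + 27)/6 = 72/6 = 12; σ²_Task 3 = ((27−5)/6)² = 13.444
te_Task 4 = (8 + 4·10 + 12)/6 = 60/6 = 10; σ²_Task 4 = ((12−8)/6)² = 0.444
te_Task 5 = (2 + 4·3 + 4)/6 = 18/6 = 3; σ²_Task 5 = ((4−2)/6)² = 0.111
te_Task 6 = (4 + 4·6 + 14)/6 = 42/6 = 7; σ²_Task 6 = ((14−4)/6)² = 2.778
te_Task 7 = (7 + 4·9 + 11)/6 = 54/6 = 9; σ²_Task 7 = ((11−7)/6)² = 0.444
te_Task 8 = (2 + 4·7 + 12)/6 = 42/6 = 7; σ²_Task 8 = ((12−2)/6)² = 2.778

Forward pass:
ES_Task 1 = 0; EF_Task 1 = 14
ES_Task 2 = 0; EF_Task 2 = 7
ES_Task 3 = max(EF_Task 1=14, EF_Task 2=7) = 14; EF_Task 3 = 14+12 = 26
ES_Task 4 = max(EF_Task 1=14, EF_Task 2=7) = 14; EF_Task 4 = 14+10 = 24
ES_Task 5 = max(EF_Task 1=14, EF_Task 2=7) = 14; EF_Task 5 = 14+3 = 17
ES_Task 6 = max(EF_Task 4=24, EF_Task 5=17) = 24; EF_Task 6 = 24+7 = 31
ES_Task 7 = max(EF_Task 2=7, EF_Task 3=26) = 26; EF_Task 7 = 26+9 = 35
ES_Task 8 = max(EF_Task 4=24, EF_Task 6=31, EF_Task 7=35) = 35; EF_Task 8 = 35+7 = 42
Expected project duration μ = 42 days. Critical path: Task 1 → Task 3 → Task 7 → Task 8.

Variance along critical path = 1.000 + 13.444 + 0.444 + 2.778 = 17.667; σ = √17.667 = 4.203 days.
Z = (46 − 42) / 4.203 = 0.952
P(T ≤ 46) = Φ(0.952) ≈ 0.829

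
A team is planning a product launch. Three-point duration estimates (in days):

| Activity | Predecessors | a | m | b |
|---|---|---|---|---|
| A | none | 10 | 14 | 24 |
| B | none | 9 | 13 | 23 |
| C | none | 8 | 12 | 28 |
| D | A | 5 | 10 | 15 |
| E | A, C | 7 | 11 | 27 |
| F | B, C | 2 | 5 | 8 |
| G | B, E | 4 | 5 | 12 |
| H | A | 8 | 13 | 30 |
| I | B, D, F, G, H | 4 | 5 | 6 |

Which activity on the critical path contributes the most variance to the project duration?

te_A = (10 + 4·14 + 24)/6 = 90/6 = 15; σ²_A = ((24−10)/6)² = 5.444
te_B = (9 + 4·13 + 23)/6 = 84/6 = 14; σ²_B = ((23−9)/6)² = 5.444
te_C = (8 + 4·12 + 28)/6 = 84/6 = 14; σ²_C = ((28−8)/6)² = 11.111
te_D = (5 + 4·10 + 15)/6 = 60/6 = 10; σ²_D = ((15−5)/6)² = 2.778
te_E = (7 + 4·11 + 27)/6 = 78/6 = 13; σ²_E = ((27−7)/6)² = 11.111
te_F = (2 + 4·5 + 8)/6 = 30/6 = 5; σ²_F = ((8−2)/6)² = 1.000
te_G = (4 + 4·5 + 12)/6 = 36/6 = 6; σ²_G = ((12−4)/6)² = 1.778
te_H = (8 + 4·13 + 30)/6 = 90/6 = 15; σ²_H = ((30−8)/6)² = 13.444
te_I = (4 + 4·5 + 6)/6 = 30/6 = 5; σ²_I = ((6−4)/6)² = 0.111

Forward pass:
ES_A = 0; EF_A = 15
ES_B = 0; EF_B = 14
ES_C = 0; EF_C = 14
ES_D = 15; EF_D = 15+10 = 25
ES_E = max(EF_A=15, EF_C=14) = 15; EF_E = 15+13 = 28
ES_F = max(EF_B=14, EF_C=14) = 14; EF_F = 14+5 = 19
ES_G = max(EF_B=14, EF_E=28) = 28; EF_G = 28+6 = 34
ES_H = 15; EF_H = 15+15 = 30
ES_I = max(EF_B=14, EF_D=25, EF_F=19, EF_G=34, EF_H=30) = 34; EF_I = 34+5 = 39
Expected project duration μ = 39 days. Critical path: A → E → G → I.

Variances on critical path: σ²_A=5.444, σ²_E=11.111, σ²_G=1.778, σ²_I=0.111.
Largest is σ²_E = 11.111.

E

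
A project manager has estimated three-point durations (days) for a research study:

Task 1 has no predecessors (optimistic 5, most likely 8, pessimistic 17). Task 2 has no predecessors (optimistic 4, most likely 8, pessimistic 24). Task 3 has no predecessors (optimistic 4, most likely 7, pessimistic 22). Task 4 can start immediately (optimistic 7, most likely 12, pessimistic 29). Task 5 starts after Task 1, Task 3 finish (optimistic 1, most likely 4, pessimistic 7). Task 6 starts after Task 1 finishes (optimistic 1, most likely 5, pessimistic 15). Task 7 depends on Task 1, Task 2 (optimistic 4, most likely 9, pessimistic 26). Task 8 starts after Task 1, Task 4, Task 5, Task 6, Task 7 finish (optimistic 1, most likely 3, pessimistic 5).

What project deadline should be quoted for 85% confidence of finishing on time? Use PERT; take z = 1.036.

29.2 days

te_Task 1 = (5 + 4·8 + 17)/6 = 54/6 = 9; σ²_Task 1 = ((17−5)/6)² = 4.000
te_Task 2 = (4 + 4·8 + 24)/6 = 60/6 = 10; σ²_Task 2 = ((24−4)/6)² = 11.111
te_Task 3 = (4 + 4·7 + 22)/6 = 54/6 = 9; σ²_Task 3 = ((22−4)/6)² = 9.000
te_Task 4 = (7 + 4·12 + 29)/6 = 84/6 = 14; σ²_Task 4 = ((29−7)/6)² = 13.444
te_Task 5 = (1 + 4·4 + 7)/6 = 24/6 = 4; σ²_Task 5 = ((7−1)/6)² = 1.000
te_Task 6 = (1 + 4·5 + 15)/6 = 36/6 = 6; σ²_Task 6 = ((15−1)/6)² = 5.444
te_Task 7 = (4 + 4·9 + 26)/6 = 66/6 = 11; σ²_Task 7 = ((26−4)/6)² = 13.444
te_Task 8 = (1 + 4·3 + 5)/6 = 18/6 = 3; σ²_Task 8 = ((5−1)/6)² = 0.444

Forward pass:
ES_Task 1 = 0; EF_Task 1 = 9
ES_Task 2 = 0; EF_Task 2 = 10
ES_Task 3 = 0; EF_Task 3 = 9
ES_Task 4 = 0; EF_Task 4 = 14
ES_Task 5 = max(EF_Task 1=9, EF_Task 3=9) = 9; EF_Task 5 = 9+4 = 13
ES_Task 6 = 9; EF_Task 6 = 9+6 = 15
ES_Task 7 = max(EF_Task 1=9, EF_Task 2=10) = 10; EF_Task 7 = 10+11 = 21
ES_Task 8 = max(EF_Task 1=9, EF_Task 4=14, EF_Task 5=13, EF_Task 6=15, EF_Task 7=21) = 21; EF_Task 8 = 21+3 = 24
Expected project duration μ = 24 days. Critical path: Task 2 → Task 7 → Task 8.

Variance along critical path = 11.111 + 13.444 + 0.444 = 25.000; σ = 5.000 days.
D = μ + z·σ = 24 + 1.036·5.000 = 29.2 days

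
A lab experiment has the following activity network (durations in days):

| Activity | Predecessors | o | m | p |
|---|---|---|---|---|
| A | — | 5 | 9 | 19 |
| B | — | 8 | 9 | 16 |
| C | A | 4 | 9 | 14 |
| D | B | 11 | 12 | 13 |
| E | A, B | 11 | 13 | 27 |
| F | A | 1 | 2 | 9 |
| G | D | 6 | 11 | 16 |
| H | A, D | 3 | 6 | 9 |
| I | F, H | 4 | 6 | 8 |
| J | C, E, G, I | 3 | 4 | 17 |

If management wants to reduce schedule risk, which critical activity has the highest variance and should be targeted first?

te_A = (5 + 4·9 + 19)/6 = 60/6 = 10; σ²_A = ((19−5)/6)² = 5.444
te_B = (8 + 4·9 + 16)/6 = 60/6 = 10; σ²_B = ((16−8)/6)² = 1.778
te_C = (4 + 4·9 + 14)/6 = 54/6 = 9; σ²_C = ((14−4)/6)² = 2.778
te_D = (11 + 4·12 + 13)/6 = 72/6 = 12; σ²_D = ((13−11)/6)² = 0.111
te_E = (11 + 4·13 + 27)/6 = 90/6 = 15; σ²_E = ((27−11)/6)² = 7.111
te_F = (1 + 4·2 + 9)/6 = 18/6 = 3; σ²_F = ((9−1)/6)² = 1.778
te_G = (6 + 4·11 + 16)/6 = 66/6 = 11; σ²_G = ((16−6)/6)² = 2.778
te_H = (3 + 4·6 + 9)/6 = 36/6 = 6; σ²_H = ((9−3)/6)² = 1.000
te_I = (4 + 4·6 + 8)/6 = 36/6 = 6; σ²_I = ((8−4)/6)² = 0.444
te_J = (3 + 4·4 + 17)/6 = 36/6 = 6; σ²_J = ((17−3)/6)² = 5.444

Forward pass:
ES_A = 0; EF_A = 10
ES_B = 0; EF_B = 10
ES_C = 10; EF_C = 10+9 = 19
ES_D = 10; EF_D = 10+12 = 22
ES_E = max(EF_A=10, EF_B=10) = 10; EF_E = 10+15 = 25
ES_F = 10; EF_F = 10+3 = 13
ES_G = 22; EF_G = 22+11 = 33
ES_H = max(EF_A=10, EF_D=22) = 22; EF_H = 22+6 = 28
ES_I = max(EF_F=13, EF_H=28) = 28; EF_I = 28+6 = 34
ES_J = max(EF_C=19, EF_E=25, EF_G=33, EF_I=34) = 34; EF_J = 34+6 = 40
Expected project duration μ = 40 days. Critical path: B → D → H → I → J.

Variances on critical path: σ²_B=1.778, σ²_D=0.111, σ²_H=1.000, σ²_I=0.444, σ²_J=5.444.
Largest is σ²_J = 5.444.

J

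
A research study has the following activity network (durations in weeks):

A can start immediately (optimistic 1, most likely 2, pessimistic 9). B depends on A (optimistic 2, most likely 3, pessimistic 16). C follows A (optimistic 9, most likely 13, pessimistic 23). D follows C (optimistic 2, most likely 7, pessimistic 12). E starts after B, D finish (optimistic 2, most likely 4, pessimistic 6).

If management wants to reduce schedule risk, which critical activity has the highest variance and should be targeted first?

C

te_A = (1 + 4·2 + 9)/6 = 18/6 = 3; σ²_A = ((9−1)/6)² = 1.778
te_B = (2 + 4·3 + 16)/6 = 30/6 = 5; σ²_B = ((16−2)/6)² = 5.444
te_C = (9 + 4·13 + 23)/6 = 84/6 = 14; σ²_C = ((23−9)/6)² = 5.444
te_D = (2 + 4·7 + 12)/6 = 42/6 = 7; σ²_D = ((12−2)/6)² = 2.778
te_E = (2 + 4·4 + 6)/6 = 24/6 = 4; σ²_E = ((6−2)/6)² = 0.444

Forward pass:
ES_A = 0; EF_A = 3
ES_B = 3; EF_B = 3+5 = 8
ES_C = 3; EF_C = 3+14 = 17
ES_D = 17; EF_D = 17+7 = 24
ES_E = max(EF_B=8, EF_D=24) = 24; EF_E = 24+4 = 28
Expected project duration μ = 28 weeks. Critical path: A → C → D → E.

Variances on critical path: σ²_A=1.778, σ²_C=5.444, σ²_D=2.778, σ²_E=0.444.
Largest is σ²_C = 5.444.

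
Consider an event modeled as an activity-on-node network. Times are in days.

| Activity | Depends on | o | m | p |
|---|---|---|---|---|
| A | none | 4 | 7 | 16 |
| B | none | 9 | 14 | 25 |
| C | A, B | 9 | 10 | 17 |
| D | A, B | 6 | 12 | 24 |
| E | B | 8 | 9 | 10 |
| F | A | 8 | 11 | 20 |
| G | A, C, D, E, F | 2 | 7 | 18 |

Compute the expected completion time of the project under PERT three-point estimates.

36 days

te_A = (4 + 4·7 + 16)/6 = 48/6 = 8
te_B = (9 + 4·14 + 25)/6 = 90/6 = 15
te_C = (9 + 4·10 + 17)/6 = 66/6 = 11
te_D = (6 + 4·12 + 24)/6 = 78/6 = 13
te_E = (8 + 4·9 + 10)/6 = 54/6 = 9
te_F = (8 + 4·11 + 20)/6 = 72/6 = 12
te_G = (2 + 4·7 + 18)/6 = 48/6 = 8

Forward pass:
ES_A = 0; EF_A = 8
ES_B = 0; EF_B = 15
ES_C = max(EF_A=8, EF_B=15) = 15; EF_C = 15+11 = 26
ES_D = max(EF_A=8, EF_B=15) = 15; EF_D = 15+13 = 28
ES_E = 15; EF_E = 15+9 = 24
ES_F = 8; EF_F = 8+12 = 20
ES_G = max(EF_A=8, EF_C=26, EF_D=28, EF_E=24, EF_F=20) = 28; EF_G = 28+8 = 36
Expected project duration μ = 36 days. Critical path: B → D → G.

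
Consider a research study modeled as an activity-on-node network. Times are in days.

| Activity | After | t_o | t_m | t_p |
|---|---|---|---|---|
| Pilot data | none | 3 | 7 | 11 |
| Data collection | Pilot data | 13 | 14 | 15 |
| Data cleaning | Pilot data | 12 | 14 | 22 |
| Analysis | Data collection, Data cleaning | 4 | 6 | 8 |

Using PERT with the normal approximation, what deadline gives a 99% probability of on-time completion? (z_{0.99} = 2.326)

33.2 days

te_Pilot data = (3 + 4·7 + 11)/6 = 42/6 = 7; σ²_Pilot data = ((11−3)/6)² = 1.778
te_Data collection = (13 + 4·14 + 15)/6 = 84/6 = 14; σ²_Data collection = ((15−13)/6)² = 0.111
te_Data cleaning = (12 + 4·14 + 22)/6 = 90/6 = 15; σ²_Data cleaning = ((22−12)/6)² = 2.778
te_Analysis = (4 + 4·6 + 8)/6 = 36/6 = 6; σ²_Analysis = ((8−4)/6)² = 0.444

Forward pass:
ES_Pilot data = 0; EF_Pilot data = 7
ES_Data collection = 7; EF_Data collection = 7+14 = 21
ES_Data cleaning = 7; EF_Data cleaning = 7+15 = 22
ES_Analysis = max(EF_Data collection=21, EF_Data cleaning=22) = 22; EF_Analysis = 22+6 = 28
Expected project duration μ = 28 days. Critical path: Pilot data → Data cleaning → Analysis.

Variance along critical path = 1.778 + 2.778 + 0.444 = 5.000; σ = 2.236 days.
D = μ + z·σ = 28 + 2.326·2.236 = 33.2 days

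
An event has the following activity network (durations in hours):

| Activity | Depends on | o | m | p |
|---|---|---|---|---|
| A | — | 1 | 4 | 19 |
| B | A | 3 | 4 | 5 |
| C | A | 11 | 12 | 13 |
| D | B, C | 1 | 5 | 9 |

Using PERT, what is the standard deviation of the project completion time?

3.30 hours

te_A = (1 + 4·4 + 19)/6 = 36/6 = 6; σ²_A = ((19−1)/6)² = 9.000
te_B = (3 + 4·4 + 5)/6 = 24/6 = 4; σ²_B = ((5−3)/6)² = 0.111
te_C = (11 + 4·12 + 13)/6 = 72/6 = 12; σ²_C = ((13−11)/6)² = 0.111
te_D = (1 + 4·5 + 9)/6 = 30/6 = 5; σ²_D = ((9−1)/6)² = 1.778

Forward pass:
ES_A = 0; EF_A = 6
ES_B = 6; EF_B = 6+4 = 10
ES_C = 6; EF_C = 6+12 = 18
ES_D = max(EF_B=10, EF_C=18) = 18; EF_D = 18+5 = 23
Expected project duration μ = 23 hours. Critical path: A → C → D.

Variance along critical path = 9.000 + 0.111 + 1.778 = 10.889
σ = √10.889 = 3.300 hours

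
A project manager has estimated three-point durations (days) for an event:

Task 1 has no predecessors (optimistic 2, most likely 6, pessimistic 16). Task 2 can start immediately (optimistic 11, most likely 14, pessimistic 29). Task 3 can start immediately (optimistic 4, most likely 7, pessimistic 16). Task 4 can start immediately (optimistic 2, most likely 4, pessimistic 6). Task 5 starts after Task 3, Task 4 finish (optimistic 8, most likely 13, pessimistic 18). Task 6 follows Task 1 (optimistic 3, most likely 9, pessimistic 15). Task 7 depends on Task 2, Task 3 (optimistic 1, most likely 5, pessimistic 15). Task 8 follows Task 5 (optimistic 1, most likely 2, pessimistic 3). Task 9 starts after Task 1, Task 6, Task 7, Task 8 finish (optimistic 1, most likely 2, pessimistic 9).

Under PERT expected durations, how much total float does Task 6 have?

7 days

te_Task 1 = (2 + 4·6 + 16)/6 = 42/6 = 7
te_Task 2 = (11 + 4·14 + 29)/6 = 96/6 = 16
te_Task 3 = (4 + 4·7 + 16)/6 = 48/6 = 8
te_Task 4 = (2 + 4·4 + 6)/6 = 24/6 = 4
te_Task 5 = (8 + 4·13 + 18)/6 = 78/6 = 13
te_Task 6 = (3 + 4·9 + 15)/6 = 54/6 = 9
te_Task 7 = (1 + 4·5 + 15)/6 = 36/6 = 6
te_Task 8 = (1 + 4·2 + 3)/6 = 12/6 = 2
te_Task 9 = (1 + 4·2 + 9)/6 = 18/6 = 3

Forward pass:
ES_Task 1 = 0; EF_Task 1 = 7
ES_Task 2 = 0; EF_Task 2 = 16
ES_Task 3 = 0; EF_Task 3 = 8
ES_Task 4 = 0; EF_Task 4 = 4
ES_Task 5 = max(EF_Task 3=8, EF_Task 4=4) = 8; EF_Task 5 = 8+13 = 21
ES_Task 6 = 7; EF_Task 6 = 7+9 = 16
ES_Task 7 = max(EF_Task 2=16, EF_Task 3=8) = 16; EF_Task 7 = 16+6 = 22
ES_Task 8 = 21; EF_Task 8 = 21+2 = 23
ES_Task 9 = max(EF_Task 1=7, EF_Task 6=16, EF_Task 7=22, EF_Task 8=23) = 23; EF_Task 9 = 23+3 = 26
Expected project duration μ = 26 days. Critical path: Task 3 → Task 5 → Task 8 → Task 9.

Backward pass:
LF_Task 9 = 26; LS_Task 9 = 26−3 = 23
LF_Task 8 = LS_Task 9 = 23; LS_Task 8 = 23−2 = 21
LF_Task 7 = LS_Task 9 = 23; LS_Task 7 = 23−6 = 17
LF_Task 6 = LS_Task 9 = 23; LS_Task 6 = 23−9 = 14
LF_Task 5 = LS_Task 8 = 21; LS_Task 5 = 21−13 = 8
LF_Task 4 = LS_Task 5 = 8; LS_Task 4 = 8−4 = 4
LF_Task 3 = min(LS_Task 5=8, LS_Task 7=17) = 8; LS_Task 3 = 8−8 = 0
LF_Task 2 = LS_Task 7 = 17; LS_Task 2 = 17−16 = 1
LF_Task 1 = min(LS_Task 6=14, LS_Task 9=23) = 14; LS_Task 1 = 14−7 = 7
Slack_Task 6 = LS_Task 6 − ES_Task 6 = 14 − 7 = 7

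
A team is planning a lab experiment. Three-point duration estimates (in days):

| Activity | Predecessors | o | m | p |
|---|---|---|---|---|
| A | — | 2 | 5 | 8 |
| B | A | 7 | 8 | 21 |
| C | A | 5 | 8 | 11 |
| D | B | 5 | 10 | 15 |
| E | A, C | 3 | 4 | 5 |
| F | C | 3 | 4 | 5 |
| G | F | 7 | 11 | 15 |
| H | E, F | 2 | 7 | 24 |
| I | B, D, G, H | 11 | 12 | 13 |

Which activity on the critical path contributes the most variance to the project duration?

G

te_A = (2 + 4·5 + 8)/6 = 30/6 = 5; σ²_A = ((8−2)/6)² = 1.000
te_B = (7 + 4·8 + 21)/6 = 60/6 = 10; σ²_B = ((21−7)/6)² = 5.444
te_C = (5 + 4·8 + 11)/6 = 48/6 = 8; σ²_C = ((11−5)/6)² = 1.000
te_D = (5 + 4·10 + 15)/6 = 60/6 = 10; σ²_D = ((15−5)/6)² = 2.778
te_E = (3 + 4·4 + 5)/6 = 24/6 = 4; σ²_E = ((5−3)/6)² = 0.111
te_F = (3 + 4·4 + 5)/6 = 24/6 = 4; σ²_F = ((5−3)/6)² = 0.111
te_G = (7 + 4·11 + 15)/6 = 66/6 = 11; σ²_G = ((15−7)/6)² = 1.778
te_H = (2 + 4·7 + 24)/6 = 54/6 = 9; σ²_H = ((24−2)/6)² = 13.444
te_I = (11 + 4·12 + 13)/6 = 72/6 = 12; σ²_I = ((13−11)/6)² = 0.111

Forward pass:
ES_A = 0; EF_A = 5
ES_B = 5; EF_B = 5+10 = 15
ES_C = 5; EF_C = 5+8 = 13
ES_D = 15; EF_D = 15+10 = 25
ES_E = max(EF_A=5, EF_C=13) = 13; EF_E = 13+4 = 17
ES_F = 13; EF_F = 13+4 = 17
ES_G = 17; EF_G = 17+11 = 28
ES_H = max(EF_E=17, EF_F=17) = 17; EF_H = 17+9 = 26
ES_I = max(EF_B=15, EF_D=25, EF_G=28, EF_H=26) = 28; EF_I = 28+12 = 40
Expected project duration μ = 40 days. Critical path: A → C → F → G → I.

Variances on critical path: σ²_A=1.000, σ²_C=1.000, σ²_F=0.111, σ²_G=1.778, σ²_I=0.111.
Largest is σ²_G = 1.778.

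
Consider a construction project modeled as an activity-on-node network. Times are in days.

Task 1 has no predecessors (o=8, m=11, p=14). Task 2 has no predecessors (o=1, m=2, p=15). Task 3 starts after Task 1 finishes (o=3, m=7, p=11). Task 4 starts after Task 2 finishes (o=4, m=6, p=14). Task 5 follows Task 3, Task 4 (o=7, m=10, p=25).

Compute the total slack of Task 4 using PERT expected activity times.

te_Task 1 = (8 + 4·11 + 14)/6 = 66/6 = 11
te_Task 2 = (1 + 4·2 + 15)/6 = 24/6 = 4
te_Task 3 = (3 + 4·7 + 11)/6 = 42/6 = 7
te_Task 4 = (4 + 4·6 + 14)/6 = 42/6 = 7
te_Task 5 = (7 + 4·10 + 25)/6 = 72/6 = 12

Forward pass:
ES_Task 1 = 0; EF_Task 1 = 11
ES_Task 2 = 0; EF_Task 2 = 4
ES_Task 3 = 11; EF_Task 3 = 11+7 = 18
ES_Task 4 = 4; EF_Task 4 = 4+7 = 11
ES_Task 5 = max(EF_Task 3=18, EF_Task 4=11) = 18; EF_Task 5 = 18+12 = 30
Expected project duration μ = 30 days. Critical path: Task 1 → Task 3 → Task 5.

Backward pass:
LF_Task 5 = 30; LS_Task 5 = 30−12 = 18
LF_Task 4 = LS_Task 5 = 18; LS_Task 4 = 18−7 = 11
LF_Task 3 = LS_Task 5 = 18; LS_Task 3 = 18−7 = 11
LF_Task 2 = LS_Task 4 = 11; LS_Task 2 = 11−4 = 7
LF_Task 1 = LS_Task 3 = 11; LS_Task 1 = 11−11 = 0
Slack_Task 4 = LS_Task 4 − ES_Task 4 = 11 − 4 = 7

7 days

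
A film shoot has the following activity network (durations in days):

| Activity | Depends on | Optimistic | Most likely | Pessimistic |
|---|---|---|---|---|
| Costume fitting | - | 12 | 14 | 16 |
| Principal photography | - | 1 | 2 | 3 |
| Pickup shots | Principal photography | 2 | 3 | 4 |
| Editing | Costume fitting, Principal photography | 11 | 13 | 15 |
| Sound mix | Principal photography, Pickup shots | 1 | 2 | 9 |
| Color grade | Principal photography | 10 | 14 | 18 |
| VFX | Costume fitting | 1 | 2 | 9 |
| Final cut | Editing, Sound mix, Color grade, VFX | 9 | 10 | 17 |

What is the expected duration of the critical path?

te_Costume fitting = (12 + 4·14 + 16)/6 = 84/6 = 14
te_Principal photography = (1 + 4·2 + 3)/6 = 12/6 = 2
te_Pickup shots = (2 + 4·3 + 4)/6 = 18/6 = 3
te_Editing = (11 + 4·13 + 15)/6 = 78/6 = 13
te_Sound mix = (1 + 4·2 + 9)/6 = 18/6 = 3
te_Color grade = (10 + 4·14 + 18)/6 = 84/6 = 14
te_VFX = (1 + 4·2 + 9)/6 = 18/6 = 3
te_Final cut = (9 + 4·10 + 17)/6 = 66/6 = 11

Forward pass:
ES_Costume fitting = 0; EF_Costume fitting = 14
ES_Principal photography = 0; EF_Principal photography = 2
ES_Pickup shots = 2; EF_Pickup shots = 2+3 = 5
ES_Editing = max(EF_Costume fitting=14, EF_Principal photography=2) = 14; EF_Editing = 14+13 = 27
ES_Sound mix = max(EF_Principal photography=2, EF_Pickup shots=5) = 5; EF_Sound mix = 5+3 = 8
ES_Color grade = 2; EF_Color grade = 2+14 = 16
ES_VFX = 14; EF_VFX = 14+3 = 17
ES_Final cut = max(EF_Editing=27, EF_Sound mix=8, EF_Color grade=16, EF_VFX=17) = 27; EF_Final cut = 27+11 = 38
Expected project duration μ = 38 days. Critical path: Costume fitting → Editing → Final cut.

38 days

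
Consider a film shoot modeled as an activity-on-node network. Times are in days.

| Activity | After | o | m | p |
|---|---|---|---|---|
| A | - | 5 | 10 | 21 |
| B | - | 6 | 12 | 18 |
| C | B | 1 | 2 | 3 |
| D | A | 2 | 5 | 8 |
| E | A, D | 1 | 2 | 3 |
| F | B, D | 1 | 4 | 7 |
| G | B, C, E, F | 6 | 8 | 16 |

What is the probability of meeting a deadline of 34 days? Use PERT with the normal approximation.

0.926

te_A = (5 + 4·10 + 21)/6 = 66/6 = 11; σ²_A = ((21−5)/6)² = 7.111
te_B = (6 + 4·12 + 18)/6 = 72/6 = 12; σ²_B = ((18−6)/6)² = 4.000
te_C = (1 + 4·2 + 3)/6 = 12/6 = 2; σ²_C = ((3−1)/6)² = 0.111
te_D = (2 + 4·5 + 8)/6 = 30/6 = 5; σ²_D = ((8−2)/6)² = 1.000
te_E = (1 + 4·2 + 3)/6 = 12/6 = 2; σ²_E = ((3−1)/6)² = 0.111
te_F = (1 + 4·4 + 7)/6 = 24/6 = 4; σ²_F = ((7−1)/6)² = 1.000
te_G = (6 + 4·8 + 16)/6 = 54/6 = 9; σ²_G = ((16−6)/6)² = 2.778

Forward pass:
ES_A = 0; EF_A = 11
ES_B = 0; EF_B = 12
ES_C = 12; EF_C = 12+2 = 14
ES_D = 11; EF_D = 11+5 = 16
ES_E = max(EF_A=11, EF_D=16) = 16; EF_E = 16+2 = 18
ES_F = max(EF_B=12, EF_D=16) = 16; EF_F = 16+4 = 20
ES_G = max(EF_B=12, EF_C=14, EF_E=18, EF_F=20) = 20; EF_G = 20+9 = 29
Expected project duration μ = 29 days. Critical path: A → D → F → G.

Variance along critical path = 7.111 + 1.000 + 1.000 + 2.778 = 11.889; σ = √11.889 = 3.448 days.
Z = (34 − 29) / 3.448 = 1.450
P(T ≤ 34) = Φ(1.450) ≈ 0.926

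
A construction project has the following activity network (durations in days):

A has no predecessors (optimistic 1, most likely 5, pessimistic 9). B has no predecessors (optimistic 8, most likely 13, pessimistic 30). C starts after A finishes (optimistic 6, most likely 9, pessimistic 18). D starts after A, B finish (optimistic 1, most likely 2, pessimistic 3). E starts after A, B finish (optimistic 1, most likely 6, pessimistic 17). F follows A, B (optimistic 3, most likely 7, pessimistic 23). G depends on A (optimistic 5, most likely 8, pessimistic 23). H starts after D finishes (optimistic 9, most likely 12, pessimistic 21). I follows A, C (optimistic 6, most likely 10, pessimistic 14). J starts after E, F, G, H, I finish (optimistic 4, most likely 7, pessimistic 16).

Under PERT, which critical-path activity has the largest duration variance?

B

te_A = (1 + 4·5 + 9)/6 = 30/6 = 5; σ²_A = ((9−1)/6)² = 1.778
te_B = (8 + 4·13 + 30)/6 = 90/6 = 15; σ²_B = ((30−8)/6)² = 13.444
te_C = (6 + 4·9 + 18)/6 = 60/6 = 10; σ²_C = ((18−6)/6)² = 4.000
te_D = (1 + 4·2 + 3)/6 = 12/6 = 2; σ²_D = ((3−1)/6)² = 0.111
te_E = (1 + 4·6 + 17)/6 = 42/6 = 7; σ²_E = ((17−1)/6)² = 7.111
te_F = (3 + 4·7 + 23)/6 = 54/6 = 9; σ²_F = ((23−3)/6)² = 11.111
te_G = (5 + 4·8 + 23)/6 = 60/6 = 10; σ²_G = ((23−5)/6)² = 9.000
te_H = (9 + 4·12 + 21)/6 = 78/6 = 13; σ²_H = ((21−9)/6)² = 4.000
te_I = (6 + 4·10 + 14)/6 = 60/6 = 10; σ²_I = ((14−6)/6)² = 1.778
te_J = (4 + 4·7 + 16)/6 = 48/6 = 8; σ²_J = ((16−4)/6)² = 4.000

Forward pass:
ES_A = 0; EF_A = 5
ES_B = 0; EF_B = 15
ES_C = 5; EF_C = 5+10 = 15
ES_D = max(EF_A=5, EF_B=15) = 15; EF_D = 15+2 = 17
ES_E = max(EF_A=5, EF_B=15) = 15; EF_E = 15+7 = 22
ES_F = max(EF_A=5, EF_B=15) = 15; EF_F = 15+9 = 24
ES_G = 5; EF_G = 5+10 = 15
ES_H = 17; EF_H = 17+13 = 30
ES_I = max(EF_A=5, EF_C=15) = 15; EF_I = 15+10 = 25
ES_J = max(EF_E=22, EF_F=24, EF_G=15, EF_H=30, EF_I=25) = 30; EF_J = 30+8 = 38
Expected project duration μ = 38 days. Critical path: B → D → H → J.

Variances on critical path: σ²_B=13.444, σ²_D=0.111, σ²_H=4.000, σ²_J=4.000.
Largest is σ²_B = 13.444.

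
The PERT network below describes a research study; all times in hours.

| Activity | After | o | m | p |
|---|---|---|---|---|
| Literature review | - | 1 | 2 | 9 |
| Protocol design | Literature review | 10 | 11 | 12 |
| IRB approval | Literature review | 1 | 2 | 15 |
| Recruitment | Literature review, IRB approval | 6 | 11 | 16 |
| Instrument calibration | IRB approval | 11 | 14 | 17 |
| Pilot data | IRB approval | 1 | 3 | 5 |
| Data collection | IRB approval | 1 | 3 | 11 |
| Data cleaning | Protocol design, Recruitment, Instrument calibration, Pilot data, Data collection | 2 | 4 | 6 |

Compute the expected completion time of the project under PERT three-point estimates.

25 hours

te_Literature review = (1 + 4·2 + 9)/6 = 18/6 = 3
te_Protocol design = (10 + 4·11 + 12)/6 = 66/6 = 11
te_IRB approval = (1 + 4·2 + 15)/6 = 24/6 = 4
te_Recruitment = (6 + 4·11 + 16)/6 = 66/6 = 11
te_Instrument calibration = (11 + 4·14 + 17)/6 = 84/6 = 14
te_Pilot data = (1 + 4·3 + 5)/6 = 18/6 = 3
te_Data collection = (1 + 4·3 + 11)/6 = 24/6 = 4
te_Data cleaning = (2 + 4·4 + 6)/6 = 24/6 = 4

Forward pass:
ES_Literature review = 0; EF_Literature review = 3
ES_Protocol design = 3; EF_Protocol design = 3+11 = 14
ES_IRB approval = 3; EF_IRB approval = 3+4 = 7
ES_Recruitment = max(EF_Literature review=3, EF_IRB approval=7) = 7; EF_Recruitment = 7+11 = 18
ES_Instrument calibration = 7; EF_Instrument calibration = 7+14 = 21
ES_Pilot data = 7; EF_Pilot data = 7+3 = 10
ES_Data collection = 7; EF_Data collection = 7+4 = 11
ES_Data cleaning = max(EF_Protocol design=14, EF_Recruitment=18, EF_Instrument calibration=21, EF_Pilot data=10, EF_Data collection=11) = 21; EF_Data cleaning = 21+4 = 25
Expected project duration μ = 25 hours. Critical path: Literature review → IRB approval → Instrument calibration → Data cleaning.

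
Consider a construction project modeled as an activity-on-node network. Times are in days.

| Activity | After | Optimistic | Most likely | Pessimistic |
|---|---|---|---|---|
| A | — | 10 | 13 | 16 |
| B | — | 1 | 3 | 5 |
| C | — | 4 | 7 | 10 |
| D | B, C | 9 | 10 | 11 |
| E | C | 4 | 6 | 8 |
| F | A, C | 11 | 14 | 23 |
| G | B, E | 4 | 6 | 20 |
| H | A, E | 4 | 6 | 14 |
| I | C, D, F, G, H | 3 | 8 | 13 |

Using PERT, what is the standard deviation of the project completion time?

2.79 days

te_A = (10 + 4·13 + 16)/6 = 78/6 = 13; σ²_A = ((16−10)/6)² = 1.000
te_B = (1 + 4·3 + 5)/6 = 18/6 = 3; σ²_B = ((5−1)/6)² = 0.444
te_C = (4 + 4·7 + 10)/6 = 42/6 = 7; σ²_C = ((10−4)/6)² = 1.000
te_D = (9 + 4·10 + 11)/6 = 60/6 = 10; σ²_D = ((11−9)/6)² = 0.111
te_E = (4 + 4·6 + 8)/6 = 36/6 = 6; σ²_E = ((8−4)/6)² = 0.444
te_F = (11 + 4·14 + 23)/6 = 90/6 = 15; σ²_F = ((23−11)/6)² = 4.000
te_G = (4 + 4·6 + 20)/6 = 48/6 = 8; σ²_G = ((20−4)/6)² = 7.111
te_H = (4 + 4·6 + 14)/6 = 42/6 = 7; σ²_H = ((14−4)/6)² = 2.778
te_I = (3 + 4·8 + 13)/6 = 48/6 = 8; σ²_I = ((13−3)/6)² = 2.778

Forward pass:
ES_A = 0; EF_A = 13
ES_B = 0; EF_B = 3
ES_C = 0; EF_C = 7
ES_D = max(EF_B=3, EF_C=7) = 7; EF_D = 7+10 = 17
ES_E = 7; EF_E = 7+6 = 13
ES_F = max(EF_A=13, EF_C=7) = 13; EF_F = 13+15 = 28
ES_G = max(EF_B=3, EF_E=13) = 13; EF_G = 13+8 = 21
ES_H = max(EF_A=13, EF_E=13) = 13; EF_H = 13+7 = 20
ES_I = max(EF_C=7, EF_D=17, EF_F=28, EF_G=21, EF_H=20) = 28; EF_I = 28+8 = 36
Expected project duration μ = 36 days. Critical path: A → F → I.

Variance along critical path = 1.000 + 4.000 + 2.778 = 7.778
σ = √7.778 = 2.789 days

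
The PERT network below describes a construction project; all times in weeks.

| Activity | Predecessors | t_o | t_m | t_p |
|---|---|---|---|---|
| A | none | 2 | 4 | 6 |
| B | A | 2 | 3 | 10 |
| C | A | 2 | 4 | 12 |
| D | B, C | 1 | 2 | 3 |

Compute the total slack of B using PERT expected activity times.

te_A = (2 + 4·4 + 6)/6 = 24/6 = 4
te_B = (2 + 4·3 + 10)/6 = 24/6 = 4
te_C = (2 + 4·4 + 12)/6 = 30/6 = 5
te_D = (1 + 4·2 + 3)/6 = 12/6 = 2

Forward pass:
ES_A = 0; EF_A = 4
ES_B = 4; EF_B = 4+4 = 8
ES_C = 4; EF_C = 4+5 = 9
ES_D = max(EF_B=8, EF_C=9) = 9; EF_D = 9+2 = 11
Expected project duration μ = 11 weeks. Critical path: A → C → D.

Backward pass:
LF_D = 11; LS_D = 11−2 = 9
LF_C = LS_D = 9; LS_C = 9−5 = 4
LF_B = LS_D = 9; LS_B = 9−4 = 5
LF_A = min(LS_B=5, LS_C=4) = 4; LS_A = 4−4 = 0
Slack_B = LS_B − ES_B = 5 − 4 = 1

1 weeks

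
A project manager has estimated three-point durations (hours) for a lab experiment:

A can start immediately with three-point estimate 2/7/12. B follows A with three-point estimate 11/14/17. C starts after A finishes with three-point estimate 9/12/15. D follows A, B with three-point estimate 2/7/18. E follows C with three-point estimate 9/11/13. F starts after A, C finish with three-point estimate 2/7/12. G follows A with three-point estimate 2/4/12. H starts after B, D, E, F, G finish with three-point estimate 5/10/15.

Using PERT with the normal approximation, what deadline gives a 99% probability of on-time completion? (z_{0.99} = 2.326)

te_A = (2 + 4·7 + 12)/6 = 42/6 = 7; σ²_A = ((12−2)/6)² = 2.778
te_B = (11 + 4·14 + 17)/6 = 84/6 = 14; σ²_B = ((17−11)/6)² = 1.000
te_C = (9 + 4·12 + 15)/6 = 72/6 = 12; σ²_C = ((15−9)/6)² = 1.000
te_D = (2 + 4·7 + 18)/6 = 48/6 = 8; σ²_D = ((18−2)/6)² = 7.111
te_E = (9 + 4·11 + 13)/6 = 66/6 = 11; σ²_E = ((13−9)/6)² = 0.444
te_F = (2 + 4·7 + 12)/6 = 42/6 = 7; σ²_F = ((12−2)/6)² = 2.778
te_G = (2 + 4·4 + 12)/6 = 30/6 = 5; σ²_G = ((12−2)/6)² = 2.778
te_H = (5 + 4·10 + 15)/6 = 60/6 = 10; σ²_H = ((15−5)/6)² = 2.778

Forward pass:
ES_A = 0; EF_A = 7
ES_B = 7; EF_B = 7+14 = 21
ES_C = 7; EF_C = 7+12 = 19
ES_D = max(EF_A=7, EF_B=21) = 21; EF_D = 21+8 = 29
ES_E = 19; EF_E = 19+11 = 30
ES_F = max(EF_A=7, EF_C=19) = 19; EF_F = 19+7 = 26
ES_G = 7; EF_G = 7+5 = 12
ES_H = max(EF_B=21, EF_D=29, EF_E=30, EF_F=26, EF_G=12) = 30; EF_H = 30+10 = 40
Expected project duration μ = 40 hours. Critical path: A → C → E → H.

Variance along critical path = 2.778 + 1.000 + 0.444 + 2.778 = 7.000; σ = 2.646 hours.
D = μ + z·σ = 40 + 2.326·2.646 = 46.2 hours

46.2 hours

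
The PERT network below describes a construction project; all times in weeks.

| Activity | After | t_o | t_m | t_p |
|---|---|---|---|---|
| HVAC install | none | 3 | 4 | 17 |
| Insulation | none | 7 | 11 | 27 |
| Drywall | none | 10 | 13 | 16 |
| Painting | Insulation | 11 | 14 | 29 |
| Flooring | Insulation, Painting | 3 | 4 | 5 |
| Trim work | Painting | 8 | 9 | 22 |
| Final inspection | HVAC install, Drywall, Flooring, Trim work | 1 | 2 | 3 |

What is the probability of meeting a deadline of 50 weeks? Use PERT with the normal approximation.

0.943

te_HVAC install = (3 + 4·4 + 17)/6 = 36/6 = 6; σ²_HVAC install = ((17−3)/6)² = 5.444
te_Insulation = (7 + 4·11 + 27)/6 = 78/6 = 13; σ²_Insulation = ((27−7)/6)² = 11.111
te_Drywall = (10 + 4·13 + 16)/6 = 78/6 = 13; σ²_Drywall = ((16−10)/6)² = 1.000
te_Painting = (11 + 4·14 + 29)/6 = 96/6 = 16; σ²_Painting = ((29−11)/6)² = 9.000
te_Flooring = (3 + 4·4 + 5)/6 = 24/6 = 4; σ²_Flooring = ((5−3)/6)² = 0.111
te_Trim work = (8 + 4·9 + 22)/6 = 66/6 = 11; σ²_Trim work = ((22−8)/6)² = 5.444
te_Final inspection = (1 + 4·2 + 3)/6 = 12/6 = 2; σ²_Final inspection = ((3−1)/6)² = 0.111

Forward pass:
ES_HVAC install = 0; EF_HVAC install = 6
ES_Insulation = 0; EF_Insulation = 13
ES_Drywall = 0; EF_Drywall = 13
ES_Painting = 13; EF_Painting = 13+16 = 29
ES_Flooring = max(EF_Insulation=13, EF_Painting=29) = 29; EF_Flooring = 29+4 = 33
ES_Trim work = 29; EF_Trim work = 29+11 = 40
ES_Final inspection = max(EF_HVAC install=6, EF_Drywall=13, EF_Flooring=33, EF_Trim work=40) = 40; EF_Final inspection = 40+2 = 42
Expected project duration μ = 42 weeks. Critical path: Insulation → Painting → Trim work → Final inspection.

Variance along critical path = 11.111 + 9.000 + 5.444 + 0.111 = 25.667; σ = √25.667 = 5.066 weeks.
Z = (50 − 42) / 5.066 = 1.579
P(T ≤ 50) = Φ(1.579) ≈ 0.943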